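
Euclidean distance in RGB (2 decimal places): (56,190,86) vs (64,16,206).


d = √[(R₁-R₂)² + (G₁-G₂)² + (B₁-B₂)²]
d = √[(56-64)² + (190-16)² + (86-206)²]
d = √[64 + 30276 + 14400]
d = √44740
d ≈ 211.52


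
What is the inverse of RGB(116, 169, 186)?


Invert: (255-R, 255-G, 255-B)
R: 255-116 = 139
G: 255-169 = 86
B: 255-186 = 69
= RGB(139, 86, 69)


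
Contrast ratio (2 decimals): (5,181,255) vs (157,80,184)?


Linearize each sRGB channel c=v/255: c/12.92 if c ≤ 0.04045 else ((c+0.055)/1.055)^2.4
L = 0.2126×R_lin + 0.7152×G_lin + 0.0722×B_lin
Color 1 (5,181,255):
  R=5: 5/255≈0.0196 ≤ 0.04045 → 0.0196/12.92 ≈ 0.00152
  G=181: 181/255≈0.7098 > 0.04045 → ((0.7098+0.055)/1.055)^2.4 ≈ 0.46208
  B=255: 255/255≈1.0000 > 0.04045 → ((1.0000+0.055)/1.055)^2.4 ≈ 1.00000
  L1 = 0.2126×0.00152 + 0.7152×0.46208 + 0.0722×1.00000 ≈ 0.40300
Color 2 (157,80,184):
  R=157: 157/255≈0.6157 > 0.04045 → ((0.6157+0.055)/1.055)^2.4 ≈ 0.33716
  G=80: 80/255≈0.3137 > 0.04045 → ((0.3137+0.055)/1.055)^2.4 ≈ 0.08022
  B=184: 184/255≈0.7216 > 0.04045 → ((0.7216+0.055)/1.055)^2.4 ≈ 0.47932
  L2 = 0.2126×0.33716 + 0.7152×0.08022 + 0.0722×0.47932 ≈ 0.16366
Lighter = 0.40300, Darker = 0.16366
Ratio = (L_lighter + 0.05) / (L_darker + 0.05)
Ratio = (0.40300 + 0.05) / (0.16366 + 0.05) = 0.45300 / 0.21366 ≈ 2.1202
Ratio ≈ 2.12:1


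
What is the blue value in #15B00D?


Color: #15B00D
R = 15 = 21
G = B0 = 176
B = 0D = 13
Blue = 13


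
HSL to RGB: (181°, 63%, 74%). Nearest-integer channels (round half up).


H=181°, S=0.63, L=0.74
C = (1-|2L-1|)×S = (1-|0.48|)×0.63 = 0.3276
H' = H/60 = 181/60 ≈ 3.0167; X = C×(1-|H' mod 2 - 1|) = 0.32214
m = L - C/2 = 0.74 - 0.1638 = 0.5762
Sector ⌊H'⌋ = 3 → (R',G',B') = (0.0, 0.32214, 0.3276)
RGB = ((R'+m)×255, (G'+m)×255, (B'+m)×255) = (146.931, 229.0767, 230.469)
Round half up → RGB(147, 229, 230)


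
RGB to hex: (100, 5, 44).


R = 100 → 64 (hex)
G = 5 → 05 (hex)
B = 44 → 2C (hex)
Hex = #64052C


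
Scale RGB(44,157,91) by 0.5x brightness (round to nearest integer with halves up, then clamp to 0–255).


Multiply each channel by 0.5, round half up, clamp to [0, 255]
R: 44×0.5 = 22
G: 157×0.5 = 78.5 → round → 79
B: 91×0.5 = 45.5 → round → 46
= RGB(22, 79, 46)


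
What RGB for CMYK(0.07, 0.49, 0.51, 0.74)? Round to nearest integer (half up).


R = 255 × (1-C) × (1-K) = 255 × 0.93 × 0.26 = 61.659 → 62
G = 255 × (1-M) × (1-K) = 255 × 0.51 × 0.26 = 33.813 → 34
B = 255 × (1-Y) × (1-K) = 255 × 0.49 × 0.26 = 32.487 → 32
= RGB(62, 34, 32)


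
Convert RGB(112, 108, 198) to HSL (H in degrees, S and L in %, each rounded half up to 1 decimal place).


Normalize: R'=112/255≈0.4392, G'=108/255≈0.4235, B'=198/255≈0.7765
Max=198/255, Min=108/255, Δ=Max-Min=90/255
L = (Max+Min)/2 = (198+108)/510 = 306/510 = 0.6 → L = 60.0%
L > 0.5 → S = Δ/(2-Max-Min) = 90/(510-198-108) = 90/204 = 0.44117… → S = 44.1%
(the 1/255 factors cancel in S and H, so raw channel differences can be used)
Max is B' → H = 60 × ((R-G)/Δ + 4) = 60 × ((112-108)/90 + 4)
  4/90 + 4 = 0.0444… + 4 = 4.0444…
  H = 60 × 4.0444… = 242.666…° → H = 242.7°
= HSL(242.7°, 44.1%, 60.0%)


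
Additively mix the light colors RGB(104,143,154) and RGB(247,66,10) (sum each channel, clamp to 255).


Additive: each channel = min(255, C₁+C₂)
R: 104+247 = 351 → 255
G: 143+66 = 209 → 209
B: 154+10 = 164 → 164
= RGB(255, 209, 164)


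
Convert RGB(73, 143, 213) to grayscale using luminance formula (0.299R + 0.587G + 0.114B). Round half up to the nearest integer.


Gray = 0.299×R + 0.587×G + 0.114×B
Gray = 0.299×73 + 0.587×143 + 0.114×213
Gray = 21.827 + 83.941 + 24.282
Gray = 130.050 → round half up → 130
Gray = 130


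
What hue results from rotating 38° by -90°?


New hue = (H + rotation) mod 360
New hue = (38 -90) mod 360
= -52 mod 360
= 308°


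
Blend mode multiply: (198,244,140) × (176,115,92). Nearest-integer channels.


Multiply: C = A×B/255, rounded to nearest integer
R: 198×176/255 = 34848/255 ≈ 136.659 → 137
G: 244×115/255 = 28060/255 ≈ 110.039 → 110
B: 140×92/255 = 12880/255 ≈ 50.510 → 51
= RGB(137, 110, 51)


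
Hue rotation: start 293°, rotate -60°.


New hue = (H + rotation) mod 360
New hue = (293 -60) mod 360
= 233 mod 360
= 233°


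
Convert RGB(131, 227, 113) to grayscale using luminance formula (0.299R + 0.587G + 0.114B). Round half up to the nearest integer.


Gray = 0.299×R + 0.587×G + 0.114×B
Gray = 0.299×131 + 0.587×227 + 0.114×113
Gray = 39.169 + 133.249 + 12.882
Gray = 185.300 → round half up → 185
Gray = 185


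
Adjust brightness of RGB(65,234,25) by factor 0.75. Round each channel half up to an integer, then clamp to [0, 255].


Multiply each channel by 0.75, round half up, clamp to [0, 255]
R: 65×0.75 = 48.75 → round → 49
G: 234×0.75 = 175.5 → round → 176
B: 25×0.75 = 18.75 → round → 19
= RGB(49, 176, 19)


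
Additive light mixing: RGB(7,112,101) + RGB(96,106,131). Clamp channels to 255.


Additive: each channel = min(255, C₁+C₂)
R: 7+96 = 103 → 103
G: 112+106 = 218 → 218
B: 101+131 = 232 → 232
= RGB(103, 218, 232)


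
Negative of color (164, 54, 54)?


Invert: (255-R, 255-G, 255-B)
R: 255-164 = 91
G: 255-54 = 201
B: 255-54 = 201
= RGB(91, 201, 201)


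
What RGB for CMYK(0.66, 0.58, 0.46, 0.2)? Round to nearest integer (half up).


R = 255 × (1-C) × (1-K) = 255 × 0.34 × 0.80 = 69.36 → 69
G = 255 × (1-M) × (1-K) = 255 × 0.42 × 0.80 = 85.68 → 86
B = 255 × (1-Y) × (1-K) = 255 × 0.54 × 0.80 = 110.16 → 110
= RGB(69, 86, 110)


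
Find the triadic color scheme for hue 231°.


Triadic: equally spaced at 120° intervals
H1 = 231°
H2 = (231 + 120) mod 360 = 351°
H3 = (231 + 240) mod 360 = 111°
Triadic = 231°, 351°, 111°


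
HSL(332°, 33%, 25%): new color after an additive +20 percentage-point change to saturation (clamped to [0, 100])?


Original S = 33%
Adjustment = +20 percentage points
New S = 33 + (20) = 53
Clamp to [0, 100] → 53
= HSL(332°, 53%, 25%)


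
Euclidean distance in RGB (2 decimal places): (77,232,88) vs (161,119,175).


d = √[(R₁-R₂)² + (G₁-G₂)² + (B₁-B₂)²]
d = √[(77-161)² + (232-119)² + (88-175)²]
d = √[7056 + 12769 + 7569]
d = √27394
d ≈ 165.51


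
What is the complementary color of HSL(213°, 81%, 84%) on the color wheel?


Complement = opposite side of color wheel = hue + 180°
H' = (213 + 180) mod 360 = 33°
S and L unchanged.
= HSL(33°, 81%, 84%)


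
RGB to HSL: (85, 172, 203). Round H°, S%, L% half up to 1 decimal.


Normalize: R'=85/255≈0.3333, G'=172/255≈0.6745, B'=203/255≈0.7961
Max=203/255, Min=85/255, Δ=Max-Min=118/255
L = (Max+Min)/2 = (203+85)/510 = 288/510 = 0.56470… → L = 56.5%
L > 0.5 → S = Δ/(2-Max-Min) = 118/(510-203-85) = 118/222 = 0.53153… → S = 53.2%
(the 1/255 factors cancel in S and H, so raw channel differences can be used)
Max is B' → H = 60 × ((R-G)/Δ + 4) = 60 × ((85-172)/118 + 4)
  -87/118 + 4 = -0.7372… + 4 = 3.2627…
  H = 60 × 3.2627… = 195.762…° → H = 195.8°
= HSL(195.8°, 53.2%, 56.5%)


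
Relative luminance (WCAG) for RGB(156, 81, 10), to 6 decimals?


Linearize each channel (sRGB transfer function): c = v/255; c_lin = c/12.92 if c ≤ 0.04045, else ((c+0.055)/1.055)^2.4
  R: 156/255 ≈ 0.611765 > 0.04045 → ((0.611765+0.055)/1.055)^2.4 ≈ 0.332452
  G: 81/255 ≈ 0.317647 > 0.04045 → ((0.317647+0.055)/1.055)^2.4 ≈ 0.082283
  B: 10/255 ≈ 0.039216 ≤ 0.04045 → 0.039216/12.92 ≈ 0.003035
R_lin = 0.332452, G_lin = 0.082283, B_lin = 0.003035
L = 0.2126×R + 0.7152×G + 0.0722×B
L = 0.2126×0.332452 + 0.7152×0.082283 + 0.0722×0.003035
L ≈ 0.129747


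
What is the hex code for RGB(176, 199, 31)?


R = 176 → B0 (hex)
G = 199 → C7 (hex)
B = 31 → 1F (hex)
Hex = #B0C71F


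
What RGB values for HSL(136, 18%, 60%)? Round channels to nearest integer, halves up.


H=136°, S=0.18, L=0.60
C = (1-|2L-1|)×S = (1-|0.20|)×0.18 = 0.144
H' = H/60 = 136/60 ≈ 2.2667; X = C×(1-|H' mod 2 - 1|) = 0.0384
m = L - C/2 = 0.60 - 0.072 = 0.528
Sector ⌊H'⌋ = 2 → (R',G',B') = (0.0, 0.144, 0.0384)
RGB = ((R'+m)×255, (G'+m)×255, (B'+m)×255) = (134.64, 171.36, 144.432)
Round half up → RGB(135, 171, 144)


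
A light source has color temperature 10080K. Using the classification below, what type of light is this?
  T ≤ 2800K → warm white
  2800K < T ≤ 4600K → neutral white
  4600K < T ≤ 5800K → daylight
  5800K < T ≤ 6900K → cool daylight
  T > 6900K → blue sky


Temperature: 10080K
10080K > 6900K → blue sky
Classification: blue sky


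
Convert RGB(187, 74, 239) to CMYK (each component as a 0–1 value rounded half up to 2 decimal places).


R'=187/255≈0.7333, G'=74/255≈0.2902, B'=239/255≈0.9373
K = 1 - max(R',G',B') = 1 - 239/255 = 16/255 = 0.06274… → 0.06
(1-R'-K)/(1-K) simplifies to (max-R)/max with max = 239:
C = (239-187)/239 = 52/239 = 0.21757… → 0.22
M = (239-74)/239 = 165/239 = 0.69037… → 0.69
Y = (239-239)/239 = 0/239 = 0 → 0.00
= CMYK(0.22, 0.69, 0.00, 0.06)


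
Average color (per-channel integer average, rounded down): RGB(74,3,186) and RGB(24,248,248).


Midpoint: each channel = ⌊(C₁+C₂)/2⌋
R: ⌊(74+24)/2⌋ = 49
G: ⌊(3+248)/2⌋ = 125
B: ⌊(186+248)/2⌋ = 217
= RGB(49, 125, 217)


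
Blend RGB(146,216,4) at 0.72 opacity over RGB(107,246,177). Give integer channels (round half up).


C = α×F + (1-α)×B, with 1-α = 0.28
R: 0.72×146 + 0.28×107 = 105.12 + 29.96 = 135.08 → 135
G: 0.72×216 + 0.28×246 = 155.52 + 68.88 = 224.40 → 224
B: 0.72×4 + 0.28×177 = 2.88 + 49.56 = 52.44 → 52
= RGB(135, 224, 52)


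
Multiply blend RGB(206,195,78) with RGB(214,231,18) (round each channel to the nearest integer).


Multiply: C = A×B/255, rounded to nearest integer
R: 206×214/255 = 44084/255 ≈ 172.878 → 173
G: 195×231/255 = 45045/255 ≈ 176.647 → 177
B: 78×18/255 = 1404/255 ≈ 5.506 → 6
= RGB(173, 177, 6)


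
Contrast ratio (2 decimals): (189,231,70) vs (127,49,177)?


Linearize each sRGB channel c=v/255: c/12.92 if c ≤ 0.04045 else ((c+0.055)/1.055)^2.4
L = 0.2126×R_lin + 0.7152×G_lin + 0.0722×B_lin
Color 1 (189,231,70):
  R=189: 189/255≈0.7412 > 0.04045 → ((0.7412+0.055)/1.055)^2.4 ≈ 0.50888
  G=231: 231/255≈0.9059 > 0.04045 → ((0.9059+0.055)/1.055)^2.4 ≈ 0.79910
  B=70: 70/255≈0.2745 > 0.04045 → ((0.2745+0.055)/1.055)^2.4 ≈ 0.06125
  L1 = 0.2126×0.50888 + 0.7152×0.79910 + 0.0722×0.06125 ≈ 0.68413
Color 2 (127,49,177):
  R=127: 127/255≈0.4980 > 0.04045 → ((0.4980+0.055)/1.055)^2.4 ≈ 0.21223
  G=49: 49/255≈0.1922 > 0.04045 → ((0.1922+0.055)/1.055)^2.4 ≈ 0.03071
  B=177: 177/255≈0.6941 > 0.04045 → ((0.6941+0.055)/1.055)^2.4 ≈ 0.43966
  L2 = 0.2126×0.21223 + 0.7152×0.03071 + 0.0722×0.43966 ≈ 0.09883
Lighter = 0.68413, Darker = 0.09883
Ratio = (L_lighter + 0.05) / (L_darker + 0.05)
Ratio = (0.68413 + 0.05) / (0.09883 + 0.05) = 0.73413 / 0.14883 ≈ 4.9327
Ratio ≈ 4.93:1


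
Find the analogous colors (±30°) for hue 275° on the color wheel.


Base hue: 275°
Left analog: (275 - 30) mod 360 = 245°
Right analog: (275 + 30) mod 360 = 305°
Analogous hues = 245° and 305°


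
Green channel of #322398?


Color: #322398
R = 32 = 50
G = 23 = 35
B = 98 = 152
Green = 35


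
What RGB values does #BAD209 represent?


BA → 186 (R)
D2 → 210 (G)
09 → 9 (B)
= RGB(186, 210, 9)


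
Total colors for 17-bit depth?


Colors = 2^bits = 2^17
= 131,072 colors


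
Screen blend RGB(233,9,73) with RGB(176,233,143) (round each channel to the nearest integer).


Screen: C = 255 - (255-A)×(255-B)/255, rounded to nearest integer
R: 255 - (255-233)×(255-176)/255 = 255 - 1738/255 ≈ 255 - 6.816 = 248.184 → 248
G: 255 - (255-9)×(255-233)/255 = 255 - 5412/255 ≈ 255 - 21.224 = 233.776 → 234
B: 255 - (255-73)×(255-143)/255 = 255 - 20384/255 ≈ 255 - 79.937 = 175.063 → 175
= RGB(248, 234, 175)


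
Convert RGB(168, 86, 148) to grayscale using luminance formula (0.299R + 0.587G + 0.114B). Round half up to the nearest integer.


Gray = 0.299×R + 0.587×G + 0.114×B
Gray = 0.299×168 + 0.587×86 + 0.114×148
Gray = 50.232 + 50.482 + 16.872
Gray = 117.586 → round half up → 118
Gray = 118


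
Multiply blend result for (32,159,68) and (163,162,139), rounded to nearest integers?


Multiply: C = A×B/255, rounded to nearest integer
R: 32×163/255 = 5216/255 ≈ 20.455 → 20
G: 159×162/255 = 25758/255 ≈ 101.012 → 101
B: 68×139/255 = 9452/255 ≈ 37.067 → 37
= RGB(20, 101, 37)


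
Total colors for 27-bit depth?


Colors = 2^bits = 2^27
= 134,217,728 colors


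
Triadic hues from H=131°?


Triadic: equally spaced at 120° intervals
H1 = 131°
H2 = (131 + 120) mod 360 = 251°
H3 = (131 + 240) mod 360 = 11°
Triadic = 131°, 251°, 11°


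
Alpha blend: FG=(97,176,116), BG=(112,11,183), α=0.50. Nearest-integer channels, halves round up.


C = α×F + (1-α)×B, with 1-α = 0.50
R: 0.50×97 + 0.50×112 = 48.50 + 56.00 = 104.50 → 105
G: 0.50×176 + 0.50×11 = 88.00 + 5.50 = 93.50 → 94
B: 0.50×116 + 0.50×183 = 58.00 + 91.50 = 149.50 → 150
= RGB(105, 94, 150)


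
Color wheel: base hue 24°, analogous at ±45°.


Base hue: 24°
Left analog: (24 - 45) mod 360 = 339°
Right analog: (24 + 45) mod 360 = 69°
Analogous hues = 339° and 69°


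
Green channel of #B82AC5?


Color: #B82AC5
R = B8 = 184
G = 2A = 42
B = C5 = 197
Green = 42


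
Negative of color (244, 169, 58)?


Invert: (255-R, 255-G, 255-B)
R: 255-244 = 11
G: 255-169 = 86
B: 255-58 = 197
= RGB(11, 86, 197)


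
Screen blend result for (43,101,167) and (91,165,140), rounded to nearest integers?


Screen: C = 255 - (255-A)×(255-B)/255, rounded to nearest integer
R: 255 - (255-43)×(255-91)/255 = 255 - 34768/255 ≈ 255 - 136.345 = 118.655 → 119
G: 255 - (255-101)×(255-165)/255 = 255 - 13860/255 ≈ 255 - 54.353 = 200.647 → 201
B: 255 - (255-167)×(255-140)/255 = 255 - 10120/255 ≈ 255 - 39.686 = 215.314 → 215
= RGB(119, 201, 215)


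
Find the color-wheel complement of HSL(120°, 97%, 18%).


Complement = opposite side of color wheel = hue + 180°
H' = (120 + 180) mod 360 = 300°
S and L unchanged.
= HSL(300°, 97%, 18%)


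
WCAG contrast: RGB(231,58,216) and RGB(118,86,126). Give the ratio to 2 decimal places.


Linearize each sRGB channel c=v/255: c/12.92 if c ≤ 0.04045 else ((c+0.055)/1.055)^2.4
L = 0.2126×R_lin + 0.7152×G_lin + 0.0722×B_lin
Color 1 (231,58,216):
  R=231: 231/255≈0.9059 > 0.04045 → ((0.9059+0.055)/1.055)^2.4 ≈ 0.79910
  G=58: 58/255≈0.2275 > 0.04045 → ((0.2275+0.055)/1.055)^2.4 ≈ 0.04231
  B=216: 216/255≈0.8471 > 0.04045 → ((0.8471+0.055)/1.055)^2.4 ≈ 0.68669
  L1 = 0.2126×0.79910 + 0.7152×0.04231 + 0.0722×0.68669 ≈ 0.24973
Color 2 (118,86,126):
  R=118: 118/255≈0.4627 > 0.04045 → ((0.4627+0.055)/1.055)^2.4 ≈ 0.18116
  G=86: 86/255≈0.3373 > 0.04045 → ((0.3373+0.055)/1.055)^2.4 ≈ 0.09306
  B=126: 126/255≈0.4941 > 0.04045 → ((0.4941+0.055)/1.055)^2.4 ≈ 0.20864
  L2 = 0.2126×0.18116 + 0.7152×0.09306 + 0.0722×0.20864 ≈ 0.12013
Lighter = 0.24973, Darker = 0.12013
Ratio = (L_lighter + 0.05) / (L_darker + 0.05)
Ratio = (0.24973 + 0.05) / (0.12013 + 0.05) = 0.29973 / 0.17013 ≈ 1.7617
Ratio ≈ 1.76:1


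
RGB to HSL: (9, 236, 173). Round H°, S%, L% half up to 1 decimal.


Normalize: R'=9/255≈0.0353, G'=236/255≈0.9255, B'=173/255≈0.6784
Max=236/255, Min=9/255, Δ=Max-Min=227/255
L = (Max+Min)/2 = (236+9)/510 = 245/510 = 0.48039… → L = 48.0%
L ≤ 0.5 → S = Δ/(Max+Min) = 227/(236+9) = 227/245 = 0.92653… → S = 92.7%
(the 1/255 factors cancel in S and H, so raw channel differences can be used)
Max is G' → H = 60 × ((B-R)/Δ + 2) = 60 × ((173-9)/227 + 2)
  164/227 + 2 = 0.7224… + 2 = 2.7224…
  H = 60 × 2.7224… = 163.348…° → H = 163.3°
= HSL(163.3°, 92.7%, 48.0%)


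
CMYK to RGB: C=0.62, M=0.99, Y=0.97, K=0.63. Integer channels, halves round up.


R = 255 × (1-C) × (1-K) = 255 × 0.38 × 0.37 = 35.853 → 36
G = 255 × (1-M) × (1-K) = 255 × 0.01 × 0.37 = 0.9435 → 1
B = 255 × (1-Y) × (1-K) = 255 × 0.03 × 0.37 = 2.8305 → 3
= RGB(36, 1, 3)


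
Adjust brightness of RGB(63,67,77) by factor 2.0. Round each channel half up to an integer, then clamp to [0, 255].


Multiply each channel by 2.0, round half up, clamp to [0, 255]
R: 63×2.0 = 126
G: 67×2.0 = 134
B: 77×2.0 = 154
= RGB(126, 134, 154)


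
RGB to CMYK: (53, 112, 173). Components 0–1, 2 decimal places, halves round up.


R'=53/255≈0.2078, G'=112/255≈0.4392, B'=173/255≈0.6784
K = 1 - max(R',G',B') = 1 - 173/255 = 82/255 = 0.32156… → 0.32
(1-R'-K)/(1-K) simplifies to (max-R)/max with max = 173:
C = (173-53)/173 = 120/173 = 0.69364… → 0.69
M = (173-112)/173 = 61/173 = 0.35260… → 0.35
Y = (173-173)/173 = 0/173 = 0 → 0.00
= CMYK(0.69, 0.35, 0.00, 0.32)


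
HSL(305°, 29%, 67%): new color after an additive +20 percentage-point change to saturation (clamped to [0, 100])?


Original S = 29%
Adjustment = +20 percentage points
New S = 29 + (20) = 49
Clamp to [0, 100] → 49
= HSL(305°, 49%, 67%)


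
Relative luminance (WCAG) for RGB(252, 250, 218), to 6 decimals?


Linearize each channel (sRGB transfer function): c = v/255; c_lin = c/12.92 if c ≤ 0.04045, else ((c+0.055)/1.055)^2.4
  R: 252/255 ≈ 0.988235 > 0.04045 → ((0.988235+0.055)/1.055)^2.4 ≈ 0.973445
  G: 250/255 ≈ 0.980392 > 0.04045 → ((0.980392+0.055)/1.055)^2.4 ≈ 0.955973
  B: 218/255 ≈ 0.854902 > 0.04045 → ((0.854902+0.055)/1.055)^2.4 ≈ 0.701102
R_lin = 0.973445, G_lin = 0.955973, B_lin = 0.701102
L = 0.2126×R + 0.7152×G + 0.0722×B
L = 0.2126×0.973445 + 0.7152×0.955973 + 0.0722×0.701102
L ≈ 0.941286


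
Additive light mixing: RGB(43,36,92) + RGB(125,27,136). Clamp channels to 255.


Additive: each channel = min(255, C₁+C₂)
R: 43+125 = 168 → 168
G: 36+27 = 63 → 63
B: 92+136 = 228 → 228
= RGB(168, 63, 228)


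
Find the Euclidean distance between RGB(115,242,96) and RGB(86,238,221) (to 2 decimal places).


d = √[(R₁-R₂)² + (G₁-G₂)² + (B₁-B₂)²]
d = √[(115-86)² + (242-238)² + (96-221)²]
d = √[841 + 16 + 15625]
d = √16482
d ≈ 128.38


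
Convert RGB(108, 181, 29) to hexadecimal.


R = 108 → 6C (hex)
G = 181 → B5 (hex)
B = 29 → 1D (hex)
Hex = #6CB51D


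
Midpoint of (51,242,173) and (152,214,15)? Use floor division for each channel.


Midpoint: each channel = ⌊(C₁+C₂)/2⌋
R: ⌊(51+152)/2⌋ = 101
G: ⌊(242+214)/2⌋ = 228
B: ⌊(173+15)/2⌋ = 94
= RGB(101, 228, 94)


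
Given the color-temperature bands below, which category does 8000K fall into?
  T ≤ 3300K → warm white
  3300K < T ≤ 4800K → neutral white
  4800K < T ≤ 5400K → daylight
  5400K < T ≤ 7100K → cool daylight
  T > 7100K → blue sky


Temperature: 8000K
8000K > 7100K → blue sky
Classification: blue sky


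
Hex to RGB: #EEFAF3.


EE → 238 (R)
FA → 250 (G)
F3 → 243 (B)
= RGB(238, 250, 243)


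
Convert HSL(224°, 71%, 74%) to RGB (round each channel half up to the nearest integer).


H=224°, S=0.71, L=0.74
C = (1-|2L-1|)×S = (1-|0.48|)×0.71 = 0.3692
H' = H/60 = 224/60 ≈ 3.7333; X = C×(1-|H' mod 2 - 1|) ≈ 0.0985
m = L - C/2 = 0.74 - 0.1846 = 0.5554
Sector ⌊H'⌋ = 3 → (R',G',B') = (0.0, ≈0.0985, 0.3692)
RGB = ((R'+m)×255, (G'+m)×255, (B'+m)×255) = (141.627, 166.7326, 235.773)
Round half up → RGB(142, 167, 236)


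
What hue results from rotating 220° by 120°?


New hue = (H + rotation) mod 360
New hue = (220 + 120) mod 360
= 340 mod 360
= 340°


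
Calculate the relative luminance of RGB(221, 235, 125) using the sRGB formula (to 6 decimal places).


Linearize each channel (sRGB transfer function): c = v/255; c_lin = c/12.92 if c ≤ 0.04045, else ((c+0.055)/1.055)^2.4
  R: 221/255 ≈ 0.866667 > 0.04045 → ((0.866667+0.055)/1.055)^2.4 ≈ 0.723055
  G: 235/255 ≈ 0.921569 > 0.04045 → ((0.921569+0.055)/1.055)^2.4 ≈ 0.830770
  B: 125/255 ≈ 0.490196 > 0.04045 → ((0.490196+0.055)/1.055)^2.4 ≈ 0.205079
R_lin = 0.723055, G_lin = 0.830770, B_lin = 0.205079
L = 0.2126×R + 0.7152×G + 0.0722×B
L = 0.2126×0.723055 + 0.7152×0.830770 + 0.0722×0.205079
L ≈ 0.762695


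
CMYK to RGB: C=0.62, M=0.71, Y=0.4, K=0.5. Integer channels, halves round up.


R = 255 × (1-C) × (1-K) = 255 × 0.38 × 0.50 = 48.45 → 48
G = 255 × (1-M) × (1-K) = 255 × 0.29 × 0.50 = 36.975 → 37
B = 255 × (1-Y) × (1-K) = 255 × 0.60 × 0.50 = 76.5 → 77
= RGB(48, 37, 77)


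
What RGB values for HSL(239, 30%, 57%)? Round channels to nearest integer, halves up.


H=239°, S=0.30, L=0.57
C = (1-|2L-1|)×S = (1-|0.14|)×0.30 = 0.258
H' = H/60 = 239/60 ≈ 3.9833; X = C×(1-|H' mod 2 - 1|) = 0.0043
m = L - C/2 = 0.57 - 0.129 = 0.441
Sector ⌊H'⌋ = 3 → (R',G',B') = (0.0, 0.0043, 0.258)
RGB = ((R'+m)×255, (G'+m)×255, (B'+m)×255) = (112.455, 113.5515, 178.245)
Round half up → RGB(112, 114, 178)


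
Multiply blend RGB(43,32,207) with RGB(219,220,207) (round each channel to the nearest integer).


Multiply: C = A×B/255, rounded to nearest integer
R: 43×219/255 = 9417/255 ≈ 36.929 → 37
G: 32×220/255 = 7040/255 ≈ 27.608 → 28
B: 207×207/255 = 42849/255 ≈ 168.035 → 168
= RGB(37, 28, 168)


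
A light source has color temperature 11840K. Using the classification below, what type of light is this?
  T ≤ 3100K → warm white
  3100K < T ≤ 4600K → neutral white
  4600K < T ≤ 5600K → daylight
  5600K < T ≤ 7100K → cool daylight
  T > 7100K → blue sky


Temperature: 11840K
11840K > 7100K → blue sky
Classification: blue sky


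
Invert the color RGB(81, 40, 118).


Invert: (255-R, 255-G, 255-B)
R: 255-81 = 174
G: 255-40 = 215
B: 255-118 = 137
= RGB(174, 215, 137)


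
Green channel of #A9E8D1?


Color: #A9E8D1
R = A9 = 169
G = E8 = 232
B = D1 = 209
Green = 232


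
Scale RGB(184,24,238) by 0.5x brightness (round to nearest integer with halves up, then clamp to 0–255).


Multiply each channel by 0.5, round half up, clamp to [0, 255]
R: 184×0.5 = 92
G: 24×0.5 = 12
B: 238×0.5 = 119
= RGB(92, 12, 119)


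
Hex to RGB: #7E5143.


7E → 126 (R)
51 → 81 (G)
43 → 67 (B)
= RGB(126, 81, 67)


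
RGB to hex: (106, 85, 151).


R = 106 → 6A (hex)
G = 85 → 55 (hex)
B = 151 → 97 (hex)
Hex = #6A5597


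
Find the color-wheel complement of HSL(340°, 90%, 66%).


Complement = opposite side of color wheel = hue + 180°
H' = (340 + 180) mod 360 = 160°
S and L unchanged.
= HSL(160°, 90%, 66%)


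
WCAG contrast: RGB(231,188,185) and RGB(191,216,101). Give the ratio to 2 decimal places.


Linearize each sRGB channel c=v/255: c/12.92 if c ≤ 0.04045 else ((c+0.055)/1.055)^2.4
L = 0.2126×R_lin + 0.7152×G_lin + 0.0722×B_lin
Color 1 (231,188,185):
  R=231: 231/255≈0.9059 > 0.04045 → ((0.9059+0.055)/1.055)^2.4 ≈ 0.79910
  G=188: 188/255≈0.7373 > 0.04045 → ((0.7373+0.055)/1.055)^2.4 ≈ 0.50289
  B=185: 185/255≈0.7255 > 0.04045 → ((0.7255+0.055)/1.055)^2.4 ≈ 0.48515
  L1 = 0.2126×0.79910 + 0.7152×0.50289 + 0.0722×0.48515 ≈ 0.56458
Color 2 (191,216,101):
  R=191: 191/255≈0.7490 > 0.04045 → ((0.7490+0.055)/1.055)^2.4 ≈ 0.52100
  G=216: 216/255≈0.8471 > 0.04045 → ((0.8471+0.055)/1.055)^2.4 ≈ 0.68669
  B=101: 101/255≈0.3961 > 0.04045 → ((0.3961+0.055)/1.055)^2.4 ≈ 0.13014
  L2 = 0.2126×0.52100 + 0.7152×0.68669 + 0.0722×0.13014 ≈ 0.61128
Lighter = 0.61128, Darker = 0.56458
Ratio = (L_lighter + 0.05) / (L_darker + 0.05)
Ratio = (0.61128 + 0.05) / (0.56458 + 0.05) = 0.66128 / 0.61458 ≈ 1.0760
Ratio ≈ 1.08:1


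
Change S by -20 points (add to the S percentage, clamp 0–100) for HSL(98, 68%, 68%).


Original S = 68%
Adjustment = -20 percentage points
New S = 68 + (-20) = 48
Clamp to [0, 100] → 48
= HSL(98°, 48%, 68%)


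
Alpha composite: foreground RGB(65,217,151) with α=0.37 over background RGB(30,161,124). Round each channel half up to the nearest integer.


C = α×F + (1-α)×B, with 1-α = 0.63
R: 0.37×65 + 0.63×30 = 24.05 + 18.90 = 42.95 → 43
G: 0.37×217 + 0.63×161 = 80.29 + 101.43 = 181.72 → 182
B: 0.37×151 + 0.63×124 = 55.87 + 78.12 = 133.99 → 134
= RGB(43, 182, 134)


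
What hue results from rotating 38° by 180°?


New hue = (H + rotation) mod 360
New hue = (38 + 180) mod 360
= 218 mod 360
= 218°


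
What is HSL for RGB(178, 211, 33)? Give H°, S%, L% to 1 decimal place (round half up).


Normalize: R'=178/255≈0.6980, G'=211/255≈0.8275, B'=33/255≈0.1294
Max=211/255, Min=33/255, Δ=Max-Min=178/255
L = (Max+Min)/2 = (211+33)/510 = 244/510 = 0.47843… → L = 47.8%
L ≤ 0.5 → S = Δ/(Max+Min) = 178/(211+33) = 178/244 = 0.72950… → S = 73.0%
(the 1/255 factors cancel in S and H, so raw channel differences can be used)
Max is G' → H = 60 × ((B-R)/Δ + 2) = 60 × ((33-178)/178 + 2)
  -145/178 + 2 = -0.8146… + 2 = 1.1853…
  H = 60 × 1.1853… = 71.123…° → H = 71.1°
= HSL(71.1°, 73.0%, 47.8%)


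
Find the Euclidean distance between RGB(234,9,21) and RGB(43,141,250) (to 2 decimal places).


d = √[(R₁-R₂)² + (G₁-G₂)² + (B₁-B₂)²]
d = √[(234-43)² + (9-141)² + (21-250)²]
d = √[36481 + 17424 + 52441]
d = √106346
d ≈ 326.11


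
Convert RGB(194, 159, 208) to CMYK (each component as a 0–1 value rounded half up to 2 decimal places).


R'=194/255≈0.7608, G'=159/255≈0.6235, B'=208/255≈0.8157
K = 1 - max(R',G',B') = 1 - 208/255 = 47/255 = 0.18431… → 0.18
(1-R'-K)/(1-K) simplifies to (max-R)/max with max = 208:
C = (208-194)/208 = 14/208 = 0.06730… → 0.07
M = (208-159)/208 = 49/208 = 0.23557… → 0.24
Y = (208-208)/208 = 0/208 = 0 → 0.00
= CMYK(0.07, 0.24, 0.00, 0.18)


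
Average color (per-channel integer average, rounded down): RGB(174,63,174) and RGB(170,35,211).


Midpoint: each channel = ⌊(C₁+C₂)/2⌋
R: ⌊(174+170)/2⌋ = 172
G: ⌊(63+35)/2⌋ = 49
B: ⌊(174+211)/2⌋ = 192
= RGB(172, 49, 192)


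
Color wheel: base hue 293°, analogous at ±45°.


Base hue: 293°
Left analog: (293 - 45) mod 360 = 248°
Right analog: (293 + 45) mod 360 = 338°
Analogous hues = 248° and 338°


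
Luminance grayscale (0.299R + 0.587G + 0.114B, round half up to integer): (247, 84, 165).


Gray = 0.299×R + 0.587×G + 0.114×B
Gray = 0.299×247 + 0.587×84 + 0.114×165
Gray = 73.853 + 49.308 + 18.810
Gray = 141.971 → round half up → 142
Gray = 142


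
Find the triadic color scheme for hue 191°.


Triadic: equally spaced at 120° intervals
H1 = 191°
H2 = (191 + 120) mod 360 = 311°
H3 = (191 + 240) mod 360 = 71°
Triadic = 191°, 311°, 71°


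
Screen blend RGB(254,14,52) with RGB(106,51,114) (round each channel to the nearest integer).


Screen: C = 255 - (255-A)×(255-B)/255, rounded to nearest integer
R: 255 - (255-254)×(255-106)/255 = 255 - 149/255 ≈ 255 - 0.584 = 254.416 → 254
G: 255 - (255-14)×(255-51)/255 = 255 - 49164/255 ≈ 255 - 192.800 = 62.200 → 62
B: 255 - (255-52)×(255-114)/255 = 255 - 28623/255 ≈ 255 - 112.247 = 142.753 → 143
= RGB(254, 62, 143)


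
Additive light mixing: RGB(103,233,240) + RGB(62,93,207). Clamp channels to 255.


Additive: each channel = min(255, C₁+C₂)
R: 103+62 = 165 → 165
G: 233+93 = 326 → 255
B: 240+207 = 447 → 255
= RGB(165, 255, 255)


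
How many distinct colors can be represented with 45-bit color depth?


Colors = 2^bits = 2^45
= 35,184,372,088,832 colors


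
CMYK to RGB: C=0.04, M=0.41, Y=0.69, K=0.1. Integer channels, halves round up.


R = 255 × (1-C) × (1-K) = 255 × 0.96 × 0.90 = 220.32 → 220
G = 255 × (1-M) × (1-K) = 255 × 0.59 × 0.90 = 135.405 → 135
B = 255 × (1-Y) × (1-K) = 255 × 0.31 × 0.90 = 71.145 → 71
= RGB(220, 135, 71)


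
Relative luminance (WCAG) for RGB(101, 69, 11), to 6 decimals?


Linearize each channel (sRGB transfer function): c = v/255; c_lin = c/12.92 if c ≤ 0.04045, else ((c+0.055)/1.055)^2.4
  R: 101/255 ≈ 0.396078 > 0.04045 → ((0.396078+0.055)/1.055)^2.4 ≈ 0.130136
  G: 69/255 ≈ 0.270588 > 0.04045 → ((0.270588+0.055)/1.055)^2.4 ≈ 0.059511
  B: 11/255 ≈ 0.043137 > 0.04045 → ((0.043137+0.055)/1.055)^2.4 ≈ 0.003347
R_lin = 0.130136, G_lin = 0.059511, B_lin = 0.003347
L = 0.2126×R + 0.7152×G + 0.0722×B
L = 0.2126×0.130136 + 0.7152×0.059511 + 0.0722×0.003347
L ≈ 0.070471


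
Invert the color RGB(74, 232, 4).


Invert: (255-R, 255-G, 255-B)
R: 255-74 = 181
G: 255-232 = 23
B: 255-4 = 251
= RGB(181, 23, 251)


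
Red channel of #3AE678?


Color: #3AE678
R = 3A = 58
G = E6 = 230
B = 78 = 120
Red = 58


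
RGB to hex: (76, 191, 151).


R = 76 → 4C (hex)
G = 191 → BF (hex)
B = 151 → 97 (hex)
Hex = #4CBF97


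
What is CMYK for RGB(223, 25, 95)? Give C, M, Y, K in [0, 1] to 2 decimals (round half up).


R'=223/255≈0.8745, G'=25/255≈0.0980, B'=95/255≈0.3725
K = 1 - max(R',G',B') = 1 - 223/255 = 32/255 = 0.12549… → 0.13
(1-R'-K)/(1-K) simplifies to (max-R)/max with max = 223:
C = (223-223)/223 = 0/223 = 0 → 0.00
M = (223-25)/223 = 198/223 = 0.88789… → 0.89
Y = (223-95)/223 = 128/223 = 0.57399… → 0.57
= CMYK(0.00, 0.89, 0.57, 0.13)


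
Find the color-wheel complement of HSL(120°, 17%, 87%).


Complement = opposite side of color wheel = hue + 180°
H' = (120 + 180) mod 360 = 300°
S and L unchanged.
= HSL(300°, 17%, 87%)


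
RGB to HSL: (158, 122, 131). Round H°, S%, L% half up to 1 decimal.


Normalize: R'=158/255≈0.6196, G'=122/255≈0.4784, B'=131/255≈0.5137
Max=158/255, Min=122/255, Δ=Max-Min=36/255
L = (Max+Min)/2 = (158+122)/510 = 280/510 = 0.54901… → L = 54.9%
L > 0.5 → S = Δ/(2-Max-Min) = 36/(510-158-122) = 36/230 = 0.15652… → S = 15.7%
(the 1/255 factors cancel in S and H, so raw channel differences can be used)
Max is R' → H = 60 × (((G-B)/Δ) mod 6) = 60 × (((122-131)/36) mod 6)
  (-9)/36 = -0.25; negative, so add 6 → 5.75
  H = 60 × 5.75 = 345° → H = 345.0°
= HSL(345.0°, 15.7%, 54.9%)


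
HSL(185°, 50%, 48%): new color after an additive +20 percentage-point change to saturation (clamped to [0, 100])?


Original S = 50%
Adjustment = +20 percentage points
New S = 50 + (20) = 70
Clamp to [0, 100] → 70
= HSL(185°, 70%, 48%)


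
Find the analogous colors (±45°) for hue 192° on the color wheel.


Base hue: 192°
Left analog: (192 - 45) mod 360 = 147°
Right analog: (192 + 45) mod 360 = 237°
Analogous hues = 147° and 237°


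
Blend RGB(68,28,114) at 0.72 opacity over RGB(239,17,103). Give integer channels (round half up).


C = α×F + (1-α)×B, with 1-α = 0.28
R: 0.72×68 + 0.28×239 = 48.96 + 66.92 = 115.88 → 116
G: 0.72×28 + 0.28×17 = 20.16 + 4.76 = 24.92 → 25
B: 0.72×114 + 0.28×103 = 82.08 + 28.84 = 110.92 → 111
= RGB(116, 25, 111)


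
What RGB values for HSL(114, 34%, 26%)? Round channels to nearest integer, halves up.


H=114°, S=0.34, L=0.26
C = (1-|2L-1|)×S = (1-|-0.48|)×0.34 = 0.1768
H' = H/60 = 114/60 ≈ 1.9000; X = C×(1-|H' mod 2 - 1|) = 0.01768
m = L - C/2 = 0.26 - 0.0884 = 0.1716
Sector ⌊H'⌋ = 1 → (R',G',B') = (0.01768, 0.1768, 0.0)
RGB = ((R'+m)×255, (G'+m)×255, (B'+m)×255) = (48.2664, 88.842, 43.758)
Round half up → RGB(48, 89, 44)


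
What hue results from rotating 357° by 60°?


New hue = (H + rotation) mod 360
New hue = (357 + 60) mod 360
= 417 mod 360
= 57°


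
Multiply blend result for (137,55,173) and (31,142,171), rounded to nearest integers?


Multiply: C = A×B/255, rounded to nearest integer
R: 137×31/255 = 4247/255 ≈ 16.655 → 17
G: 55×142/255 = 7810/255 ≈ 30.627 → 31
B: 173×171/255 = 29583/255 ≈ 116.012 → 116
= RGB(17, 31, 116)


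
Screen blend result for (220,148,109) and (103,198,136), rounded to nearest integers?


Screen: C = 255 - (255-A)×(255-B)/255, rounded to nearest integer
R: 255 - (255-220)×(255-103)/255 = 255 - 5320/255 ≈ 255 - 20.863 = 234.137 → 234
G: 255 - (255-148)×(255-198)/255 = 255 - 6099/255 ≈ 255 - 23.918 = 231.082 → 231
B: 255 - (255-109)×(255-136)/255 = 255 - 17374/255 ≈ 255 - 68.133 = 186.867 → 187
= RGB(234, 231, 187)


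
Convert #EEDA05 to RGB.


EE → 238 (R)
DA → 218 (G)
05 → 5 (B)
= RGB(238, 218, 5)


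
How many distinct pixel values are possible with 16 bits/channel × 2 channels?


Total bits = 16 bits/channel × 2 channels = 32 bits
Distinct pixel values = 2^32
= 4,294,967,296 pixel values


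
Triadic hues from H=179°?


Triadic: equally spaced at 120° intervals
H1 = 179°
H2 = (179 + 120) mod 360 = 299°
H3 = (179 + 240) mod 360 = 59°
Triadic = 179°, 299°, 59°


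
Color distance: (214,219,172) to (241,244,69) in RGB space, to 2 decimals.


d = √[(R₁-R₂)² + (G₁-G₂)² + (B₁-B₂)²]
d = √[(214-241)² + (219-244)² + (172-69)²]
d = √[729 + 625 + 10609]
d = √11963
d ≈ 109.38


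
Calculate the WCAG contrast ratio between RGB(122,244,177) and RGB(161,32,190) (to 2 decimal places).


Linearize each sRGB channel c=v/255: c/12.92 if c ≤ 0.04045 else ((c+0.055)/1.055)^2.4
L = 0.2126×R_lin + 0.7152×G_lin + 0.0722×B_lin
Color 1 (122,244,177):
  R=122: 122/255≈0.4784 > 0.04045 → ((0.4784+0.055)/1.055)^2.4 ≈ 0.19462
  G=244: 244/255≈0.9569 > 0.04045 → ((0.9569+0.055)/1.055)^2.4 ≈ 0.90466
  B=177: 177/255≈0.6941 > 0.04045 → ((0.6941+0.055)/1.055)^2.4 ≈ 0.43966
  L1 = 0.2126×0.19462 + 0.7152×0.90466 + 0.0722×0.43966 ≈ 0.72013
Color 2 (161,32,190):
  R=161: 161/255≈0.6314 > 0.04045 → ((0.6314+0.055)/1.055)^2.4 ≈ 0.35640
  G=32: 32/255≈0.1255 > 0.04045 → ((0.1255+0.055)/1.055)^2.4 ≈ 0.01444
  B=190: 190/255≈0.7451 > 0.04045 → ((0.7451+0.055)/1.055)^2.4 ≈ 0.51492
  L2 = 0.2126×0.35640 + 0.7152×0.01444 + 0.0722×0.51492 ≈ 0.12328
Lighter = 0.72013, Darker = 0.12328
Ratio = (L_lighter + 0.05) / (L_darker + 0.05)
Ratio = (0.72013 + 0.05) / (0.12328 + 0.05) = 0.77013 / 0.17328 ≈ 4.4445
Ratio ≈ 4.44:1


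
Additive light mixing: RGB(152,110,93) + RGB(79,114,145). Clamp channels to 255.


Additive: each channel = min(255, C₁+C₂)
R: 152+79 = 231 → 231
G: 110+114 = 224 → 224
B: 93+145 = 238 → 238
= RGB(231, 224, 238)


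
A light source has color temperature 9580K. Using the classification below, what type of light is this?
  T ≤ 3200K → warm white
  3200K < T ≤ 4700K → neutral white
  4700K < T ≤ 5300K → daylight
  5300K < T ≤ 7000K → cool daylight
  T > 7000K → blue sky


Temperature: 9580K
9580K > 7000K → blue sky
Classification: blue sky


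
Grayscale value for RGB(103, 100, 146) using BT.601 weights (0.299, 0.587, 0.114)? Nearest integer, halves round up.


Gray = 0.299×R + 0.587×G + 0.114×B
Gray = 0.299×103 + 0.587×100 + 0.114×146
Gray = 30.797 + 58.700 + 16.644
Gray = 106.141 → round half up → 106
Gray = 106


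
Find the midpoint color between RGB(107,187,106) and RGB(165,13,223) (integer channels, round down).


Midpoint: each channel = ⌊(C₁+C₂)/2⌋
R: ⌊(107+165)/2⌋ = 136
G: ⌊(187+13)/2⌋ = 100
B: ⌊(106+223)/2⌋ = 164
= RGB(136, 100, 164)


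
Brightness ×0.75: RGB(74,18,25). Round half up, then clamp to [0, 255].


Multiply each channel by 0.75, round half up, clamp to [0, 255]
R: 74×0.75 = 55.5 → round → 56
G: 18×0.75 = 13.5 → round → 14
B: 25×0.75 = 18.75 → round → 19
= RGB(56, 14, 19)


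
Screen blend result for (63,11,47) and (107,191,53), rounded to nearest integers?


Screen: C = 255 - (255-A)×(255-B)/255, rounded to nearest integer
R: 255 - (255-63)×(255-107)/255 = 255 - 28416/255 ≈ 255 - 111.435 = 143.565 → 144
G: 255 - (255-11)×(255-191)/255 = 255 - 15616/255 ≈ 255 - 61.239 = 193.761 → 194
B: 255 - (255-47)×(255-53)/255 = 255 - 42016/255 ≈ 255 - 164.769 = 90.231 → 90
= RGB(144, 194, 90)


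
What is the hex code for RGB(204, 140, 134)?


R = 204 → CC (hex)
G = 140 → 8C (hex)
B = 134 → 86 (hex)
Hex = #CC8C86


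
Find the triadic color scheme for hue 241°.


Triadic: equally spaced at 120° intervals
H1 = 241°
H2 = (241 + 120) mod 360 = 1°
H3 = (241 + 240) mod 360 = 121°
Triadic = 241°, 1°, 121°


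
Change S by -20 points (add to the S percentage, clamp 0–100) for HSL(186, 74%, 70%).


Original S = 74%
Adjustment = -20 percentage points
New S = 74 + (-20) = 54
Clamp to [0, 100] → 54
= HSL(186°, 54%, 70%)


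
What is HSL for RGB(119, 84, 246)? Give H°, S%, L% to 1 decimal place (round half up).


Normalize: R'=119/255≈0.4667, G'=84/255≈0.3294, B'=246/255≈0.9647
Max=246/255, Min=84/255, Δ=Max-Min=162/255
L = (Max+Min)/2 = (246+84)/510 = 330/510 = 0.64705… → L = 64.7%
L > 0.5 → S = Δ/(2-Max-Min) = 162/(510-246-84) = 162/180 = 0.9 → S = 90.0%
(the 1/255 factors cancel in S and H, so raw channel differences can be used)
Max is B' → H = 60 × ((R-G)/Δ + 4) = 60 × ((119-84)/162 + 4)
  35/162 + 4 = 0.2160… + 4 = 4.2160…
  H = 60 × 4.2160… = 252.962…° → H = 253.0°
= HSL(253.0°, 90.0%, 64.7%)


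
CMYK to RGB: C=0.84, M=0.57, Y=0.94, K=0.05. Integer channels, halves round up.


R = 255 × (1-C) × (1-K) = 255 × 0.16 × 0.95 = 38.76 → 39
G = 255 × (1-M) × (1-K) = 255 × 0.43 × 0.95 = 104.1675 → 104
B = 255 × (1-Y) × (1-K) = 255 × 0.06 × 0.95 = 14.535 → 15
= RGB(39, 104, 15)


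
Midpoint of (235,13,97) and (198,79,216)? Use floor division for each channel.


Midpoint: each channel = ⌊(C₁+C₂)/2⌋
R: ⌊(235+198)/2⌋ = 216
G: ⌊(13+79)/2⌋ = 46
B: ⌊(97+216)/2⌋ = 156
= RGB(216, 46, 156)


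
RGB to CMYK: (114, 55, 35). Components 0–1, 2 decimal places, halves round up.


R'=114/255≈0.4471, G'=55/255≈0.2157, B'=35/255≈0.1373
K = 1 - max(R',G',B') = 1 - 114/255 = 141/255 = 0.55294… → 0.55
(1-R'-K)/(1-K) simplifies to (max-R)/max with max = 114:
C = (114-114)/114 = 0/114 = 0 → 0.00
M = (114-55)/114 = 59/114 = 0.51754… → 0.52
Y = (114-35)/114 = 79/114 = 0.69298… → 0.69
= CMYK(0.00, 0.52, 0.69, 0.55)


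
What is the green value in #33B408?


Color: #33B408
R = 33 = 51
G = B4 = 180
B = 08 = 8
Green = 180


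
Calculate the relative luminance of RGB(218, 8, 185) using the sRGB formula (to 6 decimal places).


Linearize each channel (sRGB transfer function): c = v/255; c_lin = c/12.92 if c ≤ 0.04045, else ((c+0.055)/1.055)^2.4
  R: 218/255 ≈ 0.854902 > 0.04045 → ((0.854902+0.055)/1.055)^2.4 ≈ 0.701102
  G: 8/255 ≈ 0.031373 ≤ 0.04045 → 0.031373/12.92 ≈ 0.002428
  B: 185/255 ≈ 0.725490 > 0.04045 → ((0.725490+0.055)/1.055)^2.4 ≈ 0.485150
R_lin = 0.701102, G_lin = 0.002428, B_lin = 0.485150
L = 0.2126×R + 0.7152×G + 0.0722×B
L = 0.2126×0.701102 + 0.7152×0.002428 + 0.0722×0.485150
L ≈ 0.185819


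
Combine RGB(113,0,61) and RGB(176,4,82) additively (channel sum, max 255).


Additive: each channel = min(255, C₁+C₂)
R: 113+176 = 289 → 255
G: 0+4 = 4 → 4
B: 61+82 = 143 → 143
= RGB(255, 4, 143)


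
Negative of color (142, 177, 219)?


Invert: (255-R, 255-G, 255-B)
R: 255-142 = 113
G: 255-177 = 78
B: 255-219 = 36
= RGB(113, 78, 36)


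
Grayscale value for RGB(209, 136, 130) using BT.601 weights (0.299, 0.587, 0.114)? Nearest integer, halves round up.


Gray = 0.299×R + 0.587×G + 0.114×B
Gray = 0.299×209 + 0.587×136 + 0.114×130
Gray = 62.491 + 79.832 + 14.820
Gray = 157.143 → round half up → 157
Gray = 157


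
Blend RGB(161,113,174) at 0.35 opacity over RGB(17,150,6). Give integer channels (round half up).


C = α×F + (1-α)×B, with 1-α = 0.65
R: 0.35×161 + 0.65×17 = 56.35 + 11.05 = 67.40 → 67
G: 0.35×113 + 0.65×150 = 39.55 + 97.50 = 137.05 → 137
B: 0.35×174 + 0.65×6 = 60.90 + 3.90 = 64.80 → 65
= RGB(67, 137, 65)
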